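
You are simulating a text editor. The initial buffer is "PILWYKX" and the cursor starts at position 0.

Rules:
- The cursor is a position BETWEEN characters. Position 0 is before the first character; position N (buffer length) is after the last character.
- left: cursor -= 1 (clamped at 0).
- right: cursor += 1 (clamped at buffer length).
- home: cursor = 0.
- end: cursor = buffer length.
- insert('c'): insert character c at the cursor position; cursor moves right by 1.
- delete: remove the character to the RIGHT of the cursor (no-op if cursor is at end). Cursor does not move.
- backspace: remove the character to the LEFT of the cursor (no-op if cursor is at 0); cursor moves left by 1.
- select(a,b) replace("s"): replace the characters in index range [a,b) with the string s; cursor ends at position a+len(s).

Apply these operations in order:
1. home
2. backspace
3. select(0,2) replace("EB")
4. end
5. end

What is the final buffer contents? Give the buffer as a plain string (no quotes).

Answer: EBLWYKX

Derivation:
After op 1 (home): buf='PILWYKX' cursor=0
After op 2 (backspace): buf='PILWYKX' cursor=0
After op 3 (select(0,2) replace("EB")): buf='EBLWYKX' cursor=2
After op 4 (end): buf='EBLWYKX' cursor=7
After op 5 (end): buf='EBLWYKX' cursor=7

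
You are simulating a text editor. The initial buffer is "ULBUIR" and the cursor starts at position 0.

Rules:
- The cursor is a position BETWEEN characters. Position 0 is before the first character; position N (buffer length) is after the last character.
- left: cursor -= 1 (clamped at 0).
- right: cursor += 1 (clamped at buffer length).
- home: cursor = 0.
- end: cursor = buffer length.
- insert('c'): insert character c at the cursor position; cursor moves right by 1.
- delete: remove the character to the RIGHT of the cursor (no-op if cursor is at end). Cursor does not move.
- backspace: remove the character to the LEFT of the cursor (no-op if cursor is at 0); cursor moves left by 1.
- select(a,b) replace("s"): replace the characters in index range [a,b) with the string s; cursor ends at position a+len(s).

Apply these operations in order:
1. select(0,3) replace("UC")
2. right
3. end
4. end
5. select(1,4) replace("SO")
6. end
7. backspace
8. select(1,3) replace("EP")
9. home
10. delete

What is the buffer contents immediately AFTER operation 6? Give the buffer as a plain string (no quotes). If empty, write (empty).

After op 1 (select(0,3) replace("UC")): buf='UCUIR' cursor=2
After op 2 (right): buf='UCUIR' cursor=3
After op 3 (end): buf='UCUIR' cursor=5
After op 4 (end): buf='UCUIR' cursor=5
After op 5 (select(1,4) replace("SO")): buf='USOR' cursor=3
After op 6 (end): buf='USOR' cursor=4

Answer: USOR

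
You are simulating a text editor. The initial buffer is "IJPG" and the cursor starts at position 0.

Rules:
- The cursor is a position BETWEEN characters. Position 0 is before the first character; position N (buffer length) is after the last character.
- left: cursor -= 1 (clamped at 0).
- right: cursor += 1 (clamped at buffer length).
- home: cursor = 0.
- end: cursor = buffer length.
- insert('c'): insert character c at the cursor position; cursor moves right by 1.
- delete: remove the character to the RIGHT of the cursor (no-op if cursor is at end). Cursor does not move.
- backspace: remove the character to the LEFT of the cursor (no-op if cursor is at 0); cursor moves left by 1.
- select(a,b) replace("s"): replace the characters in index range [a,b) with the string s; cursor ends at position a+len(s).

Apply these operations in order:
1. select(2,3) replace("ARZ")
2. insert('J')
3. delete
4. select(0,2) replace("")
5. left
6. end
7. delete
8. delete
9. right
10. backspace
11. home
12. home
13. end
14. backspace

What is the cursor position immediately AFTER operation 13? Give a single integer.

Answer: 3

Derivation:
After op 1 (select(2,3) replace("ARZ")): buf='IJARZG' cursor=5
After op 2 (insert('J')): buf='IJARZJG' cursor=6
After op 3 (delete): buf='IJARZJ' cursor=6
After op 4 (select(0,2) replace("")): buf='ARZJ' cursor=0
After op 5 (left): buf='ARZJ' cursor=0
After op 6 (end): buf='ARZJ' cursor=4
After op 7 (delete): buf='ARZJ' cursor=4
After op 8 (delete): buf='ARZJ' cursor=4
After op 9 (right): buf='ARZJ' cursor=4
After op 10 (backspace): buf='ARZ' cursor=3
After op 11 (home): buf='ARZ' cursor=0
After op 12 (home): buf='ARZ' cursor=0
After op 13 (end): buf='ARZ' cursor=3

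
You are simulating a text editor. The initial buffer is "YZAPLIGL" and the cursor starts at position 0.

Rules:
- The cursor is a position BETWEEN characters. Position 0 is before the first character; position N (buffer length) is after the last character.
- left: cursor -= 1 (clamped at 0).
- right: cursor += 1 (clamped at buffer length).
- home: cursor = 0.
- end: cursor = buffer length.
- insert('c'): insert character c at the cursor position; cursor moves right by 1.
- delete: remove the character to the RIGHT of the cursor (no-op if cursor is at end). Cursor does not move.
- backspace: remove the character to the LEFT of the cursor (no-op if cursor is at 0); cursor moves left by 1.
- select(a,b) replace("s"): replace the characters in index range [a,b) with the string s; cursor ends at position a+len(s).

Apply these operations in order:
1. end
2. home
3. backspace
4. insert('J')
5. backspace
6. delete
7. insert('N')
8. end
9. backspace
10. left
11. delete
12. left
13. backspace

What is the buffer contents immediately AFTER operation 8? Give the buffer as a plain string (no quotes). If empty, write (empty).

Answer: NZAPLIGL

Derivation:
After op 1 (end): buf='YZAPLIGL' cursor=8
After op 2 (home): buf='YZAPLIGL' cursor=0
After op 3 (backspace): buf='YZAPLIGL' cursor=0
After op 4 (insert('J')): buf='JYZAPLIGL' cursor=1
After op 5 (backspace): buf='YZAPLIGL' cursor=0
After op 6 (delete): buf='ZAPLIGL' cursor=0
After op 7 (insert('N')): buf='NZAPLIGL' cursor=1
After op 8 (end): buf='NZAPLIGL' cursor=8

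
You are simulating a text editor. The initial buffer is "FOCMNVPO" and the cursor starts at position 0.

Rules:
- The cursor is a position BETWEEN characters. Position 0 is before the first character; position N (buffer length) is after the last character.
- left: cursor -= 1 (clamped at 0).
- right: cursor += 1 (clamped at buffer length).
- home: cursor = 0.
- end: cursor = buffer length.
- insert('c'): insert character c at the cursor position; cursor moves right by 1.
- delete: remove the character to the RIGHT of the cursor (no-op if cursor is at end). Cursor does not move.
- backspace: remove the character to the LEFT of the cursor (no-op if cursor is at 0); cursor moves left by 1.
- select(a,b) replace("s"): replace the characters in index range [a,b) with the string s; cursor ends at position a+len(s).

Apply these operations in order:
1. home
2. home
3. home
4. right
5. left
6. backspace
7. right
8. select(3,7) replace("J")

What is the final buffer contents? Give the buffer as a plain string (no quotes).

After op 1 (home): buf='FOCMNVPO' cursor=0
After op 2 (home): buf='FOCMNVPO' cursor=0
After op 3 (home): buf='FOCMNVPO' cursor=0
After op 4 (right): buf='FOCMNVPO' cursor=1
After op 5 (left): buf='FOCMNVPO' cursor=0
After op 6 (backspace): buf='FOCMNVPO' cursor=0
After op 7 (right): buf='FOCMNVPO' cursor=1
After op 8 (select(3,7) replace("J")): buf='FOCJO' cursor=4

Answer: FOCJO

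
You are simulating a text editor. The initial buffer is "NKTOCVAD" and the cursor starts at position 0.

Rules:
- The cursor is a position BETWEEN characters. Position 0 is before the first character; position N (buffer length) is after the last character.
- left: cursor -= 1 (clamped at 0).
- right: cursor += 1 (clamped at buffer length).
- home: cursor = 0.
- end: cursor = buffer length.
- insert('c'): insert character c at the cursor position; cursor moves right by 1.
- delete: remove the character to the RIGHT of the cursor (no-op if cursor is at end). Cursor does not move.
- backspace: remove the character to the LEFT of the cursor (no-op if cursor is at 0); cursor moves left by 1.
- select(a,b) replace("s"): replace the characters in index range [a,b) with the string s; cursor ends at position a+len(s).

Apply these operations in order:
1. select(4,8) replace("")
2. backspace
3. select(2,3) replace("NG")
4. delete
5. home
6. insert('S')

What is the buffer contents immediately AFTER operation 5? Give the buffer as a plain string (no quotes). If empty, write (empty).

After op 1 (select(4,8) replace("")): buf='NKTO' cursor=4
After op 2 (backspace): buf='NKT' cursor=3
After op 3 (select(2,3) replace("NG")): buf='NKNG' cursor=4
After op 4 (delete): buf='NKNG' cursor=4
After op 5 (home): buf='NKNG' cursor=0

Answer: NKNG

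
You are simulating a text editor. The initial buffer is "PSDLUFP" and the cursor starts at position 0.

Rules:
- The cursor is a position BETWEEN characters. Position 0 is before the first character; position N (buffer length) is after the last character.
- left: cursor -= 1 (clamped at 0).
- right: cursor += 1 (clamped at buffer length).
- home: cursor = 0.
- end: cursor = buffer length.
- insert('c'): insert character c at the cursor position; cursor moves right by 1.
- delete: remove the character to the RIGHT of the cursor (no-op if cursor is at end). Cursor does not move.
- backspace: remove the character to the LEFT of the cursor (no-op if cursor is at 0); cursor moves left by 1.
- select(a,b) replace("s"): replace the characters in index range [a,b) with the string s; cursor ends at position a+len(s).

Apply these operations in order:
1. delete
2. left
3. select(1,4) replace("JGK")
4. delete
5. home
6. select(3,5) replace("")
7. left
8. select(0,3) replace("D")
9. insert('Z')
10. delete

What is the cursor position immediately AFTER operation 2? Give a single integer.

Answer: 0

Derivation:
After op 1 (delete): buf='SDLUFP' cursor=0
After op 2 (left): buf='SDLUFP' cursor=0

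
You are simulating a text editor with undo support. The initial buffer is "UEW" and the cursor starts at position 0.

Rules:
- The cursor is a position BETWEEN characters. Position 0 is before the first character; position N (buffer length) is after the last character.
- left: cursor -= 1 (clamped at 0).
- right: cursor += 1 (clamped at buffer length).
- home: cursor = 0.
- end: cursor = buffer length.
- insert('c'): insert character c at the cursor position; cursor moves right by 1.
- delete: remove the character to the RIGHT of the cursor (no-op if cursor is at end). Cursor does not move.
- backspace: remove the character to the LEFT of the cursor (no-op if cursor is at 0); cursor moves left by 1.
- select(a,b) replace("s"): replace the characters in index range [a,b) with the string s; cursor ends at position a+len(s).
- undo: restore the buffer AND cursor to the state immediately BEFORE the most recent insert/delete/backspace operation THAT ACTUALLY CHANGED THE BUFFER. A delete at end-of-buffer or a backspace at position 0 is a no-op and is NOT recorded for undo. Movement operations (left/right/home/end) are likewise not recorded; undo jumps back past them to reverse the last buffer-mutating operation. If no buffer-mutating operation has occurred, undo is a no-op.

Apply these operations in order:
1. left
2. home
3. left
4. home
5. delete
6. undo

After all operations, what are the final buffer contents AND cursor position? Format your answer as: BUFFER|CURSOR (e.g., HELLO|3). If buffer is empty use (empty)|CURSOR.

After op 1 (left): buf='UEW' cursor=0
After op 2 (home): buf='UEW' cursor=0
After op 3 (left): buf='UEW' cursor=0
After op 4 (home): buf='UEW' cursor=0
After op 5 (delete): buf='EW' cursor=0
After op 6 (undo): buf='UEW' cursor=0

Answer: UEW|0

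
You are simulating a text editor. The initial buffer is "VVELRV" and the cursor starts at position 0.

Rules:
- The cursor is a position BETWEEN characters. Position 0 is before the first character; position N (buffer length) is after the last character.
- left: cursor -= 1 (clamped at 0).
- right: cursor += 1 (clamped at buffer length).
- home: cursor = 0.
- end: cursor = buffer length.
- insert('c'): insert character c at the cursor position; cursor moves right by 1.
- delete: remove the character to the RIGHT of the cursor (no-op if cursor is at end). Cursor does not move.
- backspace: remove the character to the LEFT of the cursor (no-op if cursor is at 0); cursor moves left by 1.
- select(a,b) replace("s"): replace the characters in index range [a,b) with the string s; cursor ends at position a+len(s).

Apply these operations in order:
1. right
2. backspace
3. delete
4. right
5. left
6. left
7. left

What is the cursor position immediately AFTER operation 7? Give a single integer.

Answer: 0

Derivation:
After op 1 (right): buf='VVELRV' cursor=1
After op 2 (backspace): buf='VELRV' cursor=0
After op 3 (delete): buf='ELRV' cursor=0
After op 4 (right): buf='ELRV' cursor=1
After op 5 (left): buf='ELRV' cursor=0
After op 6 (left): buf='ELRV' cursor=0
After op 7 (left): buf='ELRV' cursor=0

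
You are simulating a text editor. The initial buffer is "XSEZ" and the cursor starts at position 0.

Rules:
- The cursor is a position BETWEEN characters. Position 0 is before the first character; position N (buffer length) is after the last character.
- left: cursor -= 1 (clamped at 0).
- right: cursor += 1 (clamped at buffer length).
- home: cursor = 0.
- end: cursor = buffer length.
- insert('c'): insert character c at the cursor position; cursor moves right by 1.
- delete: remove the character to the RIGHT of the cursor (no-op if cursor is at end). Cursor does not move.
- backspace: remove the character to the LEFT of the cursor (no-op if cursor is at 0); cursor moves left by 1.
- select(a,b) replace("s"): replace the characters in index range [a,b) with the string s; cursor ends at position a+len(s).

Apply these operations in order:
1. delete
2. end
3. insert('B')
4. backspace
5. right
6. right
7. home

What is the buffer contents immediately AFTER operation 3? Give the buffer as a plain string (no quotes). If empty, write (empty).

After op 1 (delete): buf='SEZ' cursor=0
After op 2 (end): buf='SEZ' cursor=3
After op 3 (insert('B')): buf='SEZB' cursor=4

Answer: SEZB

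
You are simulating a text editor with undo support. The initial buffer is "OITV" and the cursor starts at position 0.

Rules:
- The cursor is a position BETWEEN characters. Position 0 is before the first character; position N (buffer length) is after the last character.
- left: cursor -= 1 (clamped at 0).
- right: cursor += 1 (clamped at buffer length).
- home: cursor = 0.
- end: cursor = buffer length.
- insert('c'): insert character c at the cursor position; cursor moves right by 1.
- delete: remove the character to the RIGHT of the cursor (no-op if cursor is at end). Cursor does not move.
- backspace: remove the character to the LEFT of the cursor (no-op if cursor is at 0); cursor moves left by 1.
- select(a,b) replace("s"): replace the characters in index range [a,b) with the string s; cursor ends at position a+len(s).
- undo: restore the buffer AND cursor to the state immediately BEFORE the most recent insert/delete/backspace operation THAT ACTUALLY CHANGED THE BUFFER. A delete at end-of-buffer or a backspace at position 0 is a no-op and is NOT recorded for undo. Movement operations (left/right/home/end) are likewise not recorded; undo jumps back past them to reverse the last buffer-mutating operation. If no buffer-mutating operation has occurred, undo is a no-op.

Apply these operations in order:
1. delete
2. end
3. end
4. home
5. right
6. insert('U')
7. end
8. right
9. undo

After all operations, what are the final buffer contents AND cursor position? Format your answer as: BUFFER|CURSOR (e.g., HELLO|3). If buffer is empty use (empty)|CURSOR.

Answer: ITV|1

Derivation:
After op 1 (delete): buf='ITV' cursor=0
After op 2 (end): buf='ITV' cursor=3
After op 3 (end): buf='ITV' cursor=3
After op 4 (home): buf='ITV' cursor=0
After op 5 (right): buf='ITV' cursor=1
After op 6 (insert('U')): buf='IUTV' cursor=2
After op 7 (end): buf='IUTV' cursor=4
After op 8 (right): buf='IUTV' cursor=4
After op 9 (undo): buf='ITV' cursor=1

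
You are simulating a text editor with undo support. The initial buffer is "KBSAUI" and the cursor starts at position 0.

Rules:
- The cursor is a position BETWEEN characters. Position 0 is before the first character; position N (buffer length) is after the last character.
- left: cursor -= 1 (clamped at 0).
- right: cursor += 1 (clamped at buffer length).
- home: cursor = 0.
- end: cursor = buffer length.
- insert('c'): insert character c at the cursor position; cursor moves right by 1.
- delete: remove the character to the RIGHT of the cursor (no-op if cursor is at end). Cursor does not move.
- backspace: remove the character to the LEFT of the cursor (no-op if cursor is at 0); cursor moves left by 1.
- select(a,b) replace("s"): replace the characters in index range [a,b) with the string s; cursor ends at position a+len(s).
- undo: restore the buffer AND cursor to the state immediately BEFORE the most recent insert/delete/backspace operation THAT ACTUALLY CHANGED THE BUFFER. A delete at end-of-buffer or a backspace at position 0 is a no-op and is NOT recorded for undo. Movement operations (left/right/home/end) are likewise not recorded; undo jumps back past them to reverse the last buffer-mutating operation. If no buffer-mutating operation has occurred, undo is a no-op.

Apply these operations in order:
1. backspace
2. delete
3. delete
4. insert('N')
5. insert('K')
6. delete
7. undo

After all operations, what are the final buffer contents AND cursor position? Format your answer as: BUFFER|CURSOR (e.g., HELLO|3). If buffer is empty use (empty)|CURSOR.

After op 1 (backspace): buf='KBSAUI' cursor=0
After op 2 (delete): buf='BSAUI' cursor=0
After op 3 (delete): buf='SAUI' cursor=0
After op 4 (insert('N')): buf='NSAUI' cursor=1
After op 5 (insert('K')): buf='NKSAUI' cursor=2
After op 6 (delete): buf='NKAUI' cursor=2
After op 7 (undo): buf='NKSAUI' cursor=2

Answer: NKSAUI|2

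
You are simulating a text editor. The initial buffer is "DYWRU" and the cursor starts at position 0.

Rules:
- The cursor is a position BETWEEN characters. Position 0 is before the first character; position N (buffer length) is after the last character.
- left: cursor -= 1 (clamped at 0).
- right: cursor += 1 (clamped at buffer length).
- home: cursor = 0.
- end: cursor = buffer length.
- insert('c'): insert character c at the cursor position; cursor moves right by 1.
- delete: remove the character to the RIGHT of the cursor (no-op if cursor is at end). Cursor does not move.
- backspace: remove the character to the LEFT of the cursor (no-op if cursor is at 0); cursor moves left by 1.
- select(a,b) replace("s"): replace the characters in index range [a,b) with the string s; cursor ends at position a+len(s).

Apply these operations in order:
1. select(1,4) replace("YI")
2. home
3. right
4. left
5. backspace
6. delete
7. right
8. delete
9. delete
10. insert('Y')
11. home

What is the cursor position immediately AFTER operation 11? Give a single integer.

After op 1 (select(1,4) replace("YI")): buf='DYIU' cursor=3
After op 2 (home): buf='DYIU' cursor=0
After op 3 (right): buf='DYIU' cursor=1
After op 4 (left): buf='DYIU' cursor=0
After op 5 (backspace): buf='DYIU' cursor=0
After op 6 (delete): buf='YIU' cursor=0
After op 7 (right): buf='YIU' cursor=1
After op 8 (delete): buf='YU' cursor=1
After op 9 (delete): buf='Y' cursor=1
After op 10 (insert('Y')): buf='YY' cursor=2
After op 11 (home): buf='YY' cursor=0

Answer: 0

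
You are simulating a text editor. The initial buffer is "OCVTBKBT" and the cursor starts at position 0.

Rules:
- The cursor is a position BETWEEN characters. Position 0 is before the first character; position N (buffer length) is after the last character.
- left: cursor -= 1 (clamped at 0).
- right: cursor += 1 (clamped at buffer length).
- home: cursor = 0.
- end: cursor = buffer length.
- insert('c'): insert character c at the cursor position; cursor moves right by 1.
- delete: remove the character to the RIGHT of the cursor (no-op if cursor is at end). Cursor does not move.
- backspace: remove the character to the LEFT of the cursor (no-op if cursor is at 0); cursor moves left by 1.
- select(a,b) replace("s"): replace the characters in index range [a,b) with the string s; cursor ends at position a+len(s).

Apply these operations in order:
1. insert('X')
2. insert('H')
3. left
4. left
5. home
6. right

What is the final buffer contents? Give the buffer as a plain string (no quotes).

After op 1 (insert('X')): buf='XOCVTBKBT' cursor=1
After op 2 (insert('H')): buf='XHOCVTBKBT' cursor=2
After op 3 (left): buf='XHOCVTBKBT' cursor=1
After op 4 (left): buf='XHOCVTBKBT' cursor=0
After op 5 (home): buf='XHOCVTBKBT' cursor=0
After op 6 (right): buf='XHOCVTBKBT' cursor=1

Answer: XHOCVTBKBT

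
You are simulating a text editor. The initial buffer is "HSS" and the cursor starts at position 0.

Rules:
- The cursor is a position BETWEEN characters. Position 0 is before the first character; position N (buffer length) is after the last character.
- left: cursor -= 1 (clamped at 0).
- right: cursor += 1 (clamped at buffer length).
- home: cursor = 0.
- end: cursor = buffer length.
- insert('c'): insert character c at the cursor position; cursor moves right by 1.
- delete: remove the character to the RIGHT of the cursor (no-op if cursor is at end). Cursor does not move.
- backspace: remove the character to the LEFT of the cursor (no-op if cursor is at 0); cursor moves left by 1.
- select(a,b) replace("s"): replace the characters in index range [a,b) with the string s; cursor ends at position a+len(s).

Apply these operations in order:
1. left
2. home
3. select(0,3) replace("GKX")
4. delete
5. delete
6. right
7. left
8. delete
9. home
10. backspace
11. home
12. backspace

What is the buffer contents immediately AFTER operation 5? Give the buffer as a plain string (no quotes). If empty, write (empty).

After op 1 (left): buf='HSS' cursor=0
After op 2 (home): buf='HSS' cursor=0
After op 3 (select(0,3) replace("GKX")): buf='GKX' cursor=3
After op 4 (delete): buf='GKX' cursor=3
After op 5 (delete): buf='GKX' cursor=3

Answer: GKX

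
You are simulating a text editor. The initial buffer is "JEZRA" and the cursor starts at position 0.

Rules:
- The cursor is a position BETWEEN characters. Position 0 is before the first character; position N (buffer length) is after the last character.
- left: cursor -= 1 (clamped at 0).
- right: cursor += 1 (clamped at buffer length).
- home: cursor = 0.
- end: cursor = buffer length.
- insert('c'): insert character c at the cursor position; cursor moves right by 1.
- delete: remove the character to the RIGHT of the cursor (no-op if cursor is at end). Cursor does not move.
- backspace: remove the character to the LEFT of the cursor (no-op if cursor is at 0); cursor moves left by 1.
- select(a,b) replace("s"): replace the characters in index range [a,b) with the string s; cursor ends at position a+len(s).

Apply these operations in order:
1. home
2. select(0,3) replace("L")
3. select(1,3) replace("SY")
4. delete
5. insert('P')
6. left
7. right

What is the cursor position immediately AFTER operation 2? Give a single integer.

Answer: 1

Derivation:
After op 1 (home): buf='JEZRA' cursor=0
After op 2 (select(0,3) replace("L")): buf='LRA' cursor=1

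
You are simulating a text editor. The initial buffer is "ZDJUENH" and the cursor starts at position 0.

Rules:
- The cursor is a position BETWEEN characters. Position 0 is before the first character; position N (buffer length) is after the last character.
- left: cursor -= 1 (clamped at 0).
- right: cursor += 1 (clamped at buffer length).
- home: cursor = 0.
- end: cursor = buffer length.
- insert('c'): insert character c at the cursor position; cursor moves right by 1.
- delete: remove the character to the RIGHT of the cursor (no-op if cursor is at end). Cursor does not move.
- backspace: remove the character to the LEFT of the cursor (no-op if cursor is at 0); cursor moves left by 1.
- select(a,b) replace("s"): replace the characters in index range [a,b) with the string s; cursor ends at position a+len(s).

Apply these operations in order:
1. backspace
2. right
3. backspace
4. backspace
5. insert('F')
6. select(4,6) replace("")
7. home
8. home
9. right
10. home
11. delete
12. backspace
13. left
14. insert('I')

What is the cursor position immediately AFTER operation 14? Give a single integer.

After op 1 (backspace): buf='ZDJUENH' cursor=0
After op 2 (right): buf='ZDJUENH' cursor=1
After op 3 (backspace): buf='DJUENH' cursor=0
After op 4 (backspace): buf='DJUENH' cursor=0
After op 5 (insert('F')): buf='FDJUENH' cursor=1
After op 6 (select(4,6) replace("")): buf='FDJUH' cursor=4
After op 7 (home): buf='FDJUH' cursor=0
After op 8 (home): buf='FDJUH' cursor=0
After op 9 (right): buf='FDJUH' cursor=1
After op 10 (home): buf='FDJUH' cursor=0
After op 11 (delete): buf='DJUH' cursor=0
After op 12 (backspace): buf='DJUH' cursor=0
After op 13 (left): buf='DJUH' cursor=0
After op 14 (insert('I')): buf='IDJUH' cursor=1

Answer: 1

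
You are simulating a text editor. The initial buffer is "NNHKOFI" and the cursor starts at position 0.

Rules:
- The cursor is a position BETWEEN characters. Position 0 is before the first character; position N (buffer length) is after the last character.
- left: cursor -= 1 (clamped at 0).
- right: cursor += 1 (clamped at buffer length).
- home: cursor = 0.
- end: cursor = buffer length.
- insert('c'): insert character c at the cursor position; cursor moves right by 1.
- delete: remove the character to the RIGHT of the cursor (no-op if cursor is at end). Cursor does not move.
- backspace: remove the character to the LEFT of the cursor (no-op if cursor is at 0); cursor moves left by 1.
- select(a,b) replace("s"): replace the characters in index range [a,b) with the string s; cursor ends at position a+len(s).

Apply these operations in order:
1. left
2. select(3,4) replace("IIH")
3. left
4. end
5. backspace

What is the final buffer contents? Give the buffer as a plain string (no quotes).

Answer: NNHIIHOF

Derivation:
After op 1 (left): buf='NNHKOFI' cursor=0
After op 2 (select(3,4) replace("IIH")): buf='NNHIIHOFI' cursor=6
After op 3 (left): buf='NNHIIHOFI' cursor=5
After op 4 (end): buf='NNHIIHOFI' cursor=9
After op 5 (backspace): buf='NNHIIHOF' cursor=8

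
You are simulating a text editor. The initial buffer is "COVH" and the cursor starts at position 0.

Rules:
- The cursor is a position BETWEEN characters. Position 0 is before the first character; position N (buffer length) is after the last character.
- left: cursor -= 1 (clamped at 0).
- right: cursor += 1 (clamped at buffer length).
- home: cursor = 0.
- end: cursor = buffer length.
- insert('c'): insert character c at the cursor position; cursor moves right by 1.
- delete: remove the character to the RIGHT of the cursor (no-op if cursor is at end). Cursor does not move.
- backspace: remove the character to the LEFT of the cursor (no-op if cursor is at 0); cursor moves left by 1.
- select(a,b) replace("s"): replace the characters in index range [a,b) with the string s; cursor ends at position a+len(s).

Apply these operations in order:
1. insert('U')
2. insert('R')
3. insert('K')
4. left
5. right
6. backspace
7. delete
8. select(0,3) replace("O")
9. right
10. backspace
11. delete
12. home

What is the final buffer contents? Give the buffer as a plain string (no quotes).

After op 1 (insert('U')): buf='UCOVH' cursor=1
After op 2 (insert('R')): buf='URCOVH' cursor=2
After op 3 (insert('K')): buf='URKCOVH' cursor=3
After op 4 (left): buf='URKCOVH' cursor=2
After op 5 (right): buf='URKCOVH' cursor=3
After op 6 (backspace): buf='URCOVH' cursor=2
After op 7 (delete): buf='UROVH' cursor=2
After op 8 (select(0,3) replace("O")): buf='OVH' cursor=1
After op 9 (right): buf='OVH' cursor=2
After op 10 (backspace): buf='OH' cursor=1
After op 11 (delete): buf='O' cursor=1
After op 12 (home): buf='O' cursor=0

Answer: O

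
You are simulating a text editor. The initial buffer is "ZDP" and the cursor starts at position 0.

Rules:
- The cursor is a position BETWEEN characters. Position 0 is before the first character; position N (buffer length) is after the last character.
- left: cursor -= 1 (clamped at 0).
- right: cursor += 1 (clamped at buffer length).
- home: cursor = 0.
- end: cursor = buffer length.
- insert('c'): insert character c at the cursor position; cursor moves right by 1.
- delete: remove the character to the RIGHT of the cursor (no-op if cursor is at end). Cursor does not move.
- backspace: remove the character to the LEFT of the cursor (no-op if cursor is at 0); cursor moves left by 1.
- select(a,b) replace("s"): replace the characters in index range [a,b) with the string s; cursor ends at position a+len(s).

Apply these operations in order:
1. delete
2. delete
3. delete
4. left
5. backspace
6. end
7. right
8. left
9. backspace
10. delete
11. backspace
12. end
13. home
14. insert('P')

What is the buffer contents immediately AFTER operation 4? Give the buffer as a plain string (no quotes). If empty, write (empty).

After op 1 (delete): buf='DP' cursor=0
After op 2 (delete): buf='P' cursor=0
After op 3 (delete): buf='(empty)' cursor=0
After op 4 (left): buf='(empty)' cursor=0

Answer: (empty)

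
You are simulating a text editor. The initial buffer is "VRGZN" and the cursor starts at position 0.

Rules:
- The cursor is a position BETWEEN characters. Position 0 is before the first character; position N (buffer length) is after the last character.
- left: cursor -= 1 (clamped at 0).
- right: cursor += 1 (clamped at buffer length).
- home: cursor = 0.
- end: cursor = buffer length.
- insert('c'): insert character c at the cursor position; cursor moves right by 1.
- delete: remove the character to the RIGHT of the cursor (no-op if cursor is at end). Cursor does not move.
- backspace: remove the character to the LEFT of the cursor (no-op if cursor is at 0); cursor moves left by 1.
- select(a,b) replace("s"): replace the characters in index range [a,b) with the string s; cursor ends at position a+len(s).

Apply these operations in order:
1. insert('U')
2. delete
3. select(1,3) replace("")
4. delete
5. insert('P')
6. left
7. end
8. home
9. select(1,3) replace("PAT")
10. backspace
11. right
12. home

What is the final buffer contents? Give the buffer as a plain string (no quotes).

Answer: UPA

Derivation:
After op 1 (insert('U')): buf='UVRGZN' cursor=1
After op 2 (delete): buf='URGZN' cursor=1
After op 3 (select(1,3) replace("")): buf='UZN' cursor=1
After op 4 (delete): buf='UN' cursor=1
After op 5 (insert('P')): buf='UPN' cursor=2
After op 6 (left): buf='UPN' cursor=1
After op 7 (end): buf='UPN' cursor=3
After op 8 (home): buf='UPN' cursor=0
After op 9 (select(1,3) replace("PAT")): buf='UPAT' cursor=4
After op 10 (backspace): buf='UPA' cursor=3
After op 11 (right): buf='UPA' cursor=3
After op 12 (home): buf='UPA' cursor=0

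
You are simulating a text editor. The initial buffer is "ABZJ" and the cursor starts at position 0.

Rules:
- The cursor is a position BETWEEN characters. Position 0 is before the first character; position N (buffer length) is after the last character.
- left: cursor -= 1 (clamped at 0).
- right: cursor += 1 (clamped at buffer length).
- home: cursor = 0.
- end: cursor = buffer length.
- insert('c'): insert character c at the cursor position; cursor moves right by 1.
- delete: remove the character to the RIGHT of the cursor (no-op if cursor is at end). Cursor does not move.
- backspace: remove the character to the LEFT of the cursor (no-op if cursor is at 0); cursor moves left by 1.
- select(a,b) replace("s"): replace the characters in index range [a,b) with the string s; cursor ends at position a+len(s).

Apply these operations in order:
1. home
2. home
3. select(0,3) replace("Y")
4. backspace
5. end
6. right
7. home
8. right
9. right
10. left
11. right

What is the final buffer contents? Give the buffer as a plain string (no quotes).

After op 1 (home): buf='ABZJ' cursor=0
After op 2 (home): buf='ABZJ' cursor=0
After op 3 (select(0,3) replace("Y")): buf='YJ' cursor=1
After op 4 (backspace): buf='J' cursor=0
After op 5 (end): buf='J' cursor=1
After op 6 (right): buf='J' cursor=1
After op 7 (home): buf='J' cursor=0
After op 8 (right): buf='J' cursor=1
After op 9 (right): buf='J' cursor=1
After op 10 (left): buf='J' cursor=0
After op 11 (right): buf='J' cursor=1

Answer: J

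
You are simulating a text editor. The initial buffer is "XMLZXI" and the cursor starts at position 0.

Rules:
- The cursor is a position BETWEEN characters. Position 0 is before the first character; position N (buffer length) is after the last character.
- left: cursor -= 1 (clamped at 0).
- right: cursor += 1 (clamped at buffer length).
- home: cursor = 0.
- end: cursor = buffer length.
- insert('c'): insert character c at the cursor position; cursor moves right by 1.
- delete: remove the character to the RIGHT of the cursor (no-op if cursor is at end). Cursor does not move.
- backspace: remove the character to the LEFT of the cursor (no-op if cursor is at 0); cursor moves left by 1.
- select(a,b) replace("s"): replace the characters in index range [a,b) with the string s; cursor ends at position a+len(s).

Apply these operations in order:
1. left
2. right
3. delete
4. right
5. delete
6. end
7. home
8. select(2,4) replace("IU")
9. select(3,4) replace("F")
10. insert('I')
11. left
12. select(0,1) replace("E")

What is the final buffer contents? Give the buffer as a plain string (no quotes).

After op 1 (left): buf='XMLZXI' cursor=0
After op 2 (right): buf='XMLZXI' cursor=1
After op 3 (delete): buf='XLZXI' cursor=1
After op 4 (right): buf='XLZXI' cursor=2
After op 5 (delete): buf='XLXI' cursor=2
After op 6 (end): buf='XLXI' cursor=4
After op 7 (home): buf='XLXI' cursor=0
After op 8 (select(2,4) replace("IU")): buf='XLIU' cursor=4
After op 9 (select(3,4) replace("F")): buf='XLIF' cursor=4
After op 10 (insert('I')): buf='XLIFI' cursor=5
After op 11 (left): buf='XLIFI' cursor=4
After op 12 (select(0,1) replace("E")): buf='ELIFI' cursor=1

Answer: ELIFI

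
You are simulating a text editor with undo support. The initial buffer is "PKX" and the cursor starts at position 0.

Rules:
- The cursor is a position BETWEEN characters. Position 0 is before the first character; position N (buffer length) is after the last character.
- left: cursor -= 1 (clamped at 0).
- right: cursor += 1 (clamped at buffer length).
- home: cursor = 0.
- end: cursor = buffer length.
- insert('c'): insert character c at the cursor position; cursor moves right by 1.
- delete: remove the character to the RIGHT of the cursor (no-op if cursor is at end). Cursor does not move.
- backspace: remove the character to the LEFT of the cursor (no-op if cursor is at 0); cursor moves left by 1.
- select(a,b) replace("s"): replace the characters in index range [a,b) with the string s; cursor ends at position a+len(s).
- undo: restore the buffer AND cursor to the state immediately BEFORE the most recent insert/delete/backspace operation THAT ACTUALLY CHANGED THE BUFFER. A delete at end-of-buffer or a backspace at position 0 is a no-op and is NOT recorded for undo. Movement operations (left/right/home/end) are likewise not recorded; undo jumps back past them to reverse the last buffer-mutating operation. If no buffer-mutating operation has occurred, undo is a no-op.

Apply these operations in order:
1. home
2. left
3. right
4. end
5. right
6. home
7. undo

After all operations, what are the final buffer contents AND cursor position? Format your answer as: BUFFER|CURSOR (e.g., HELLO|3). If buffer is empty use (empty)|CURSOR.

After op 1 (home): buf='PKX' cursor=0
After op 2 (left): buf='PKX' cursor=0
After op 3 (right): buf='PKX' cursor=1
After op 4 (end): buf='PKX' cursor=3
After op 5 (right): buf='PKX' cursor=3
After op 6 (home): buf='PKX' cursor=0
After op 7 (undo): buf='PKX' cursor=0

Answer: PKX|0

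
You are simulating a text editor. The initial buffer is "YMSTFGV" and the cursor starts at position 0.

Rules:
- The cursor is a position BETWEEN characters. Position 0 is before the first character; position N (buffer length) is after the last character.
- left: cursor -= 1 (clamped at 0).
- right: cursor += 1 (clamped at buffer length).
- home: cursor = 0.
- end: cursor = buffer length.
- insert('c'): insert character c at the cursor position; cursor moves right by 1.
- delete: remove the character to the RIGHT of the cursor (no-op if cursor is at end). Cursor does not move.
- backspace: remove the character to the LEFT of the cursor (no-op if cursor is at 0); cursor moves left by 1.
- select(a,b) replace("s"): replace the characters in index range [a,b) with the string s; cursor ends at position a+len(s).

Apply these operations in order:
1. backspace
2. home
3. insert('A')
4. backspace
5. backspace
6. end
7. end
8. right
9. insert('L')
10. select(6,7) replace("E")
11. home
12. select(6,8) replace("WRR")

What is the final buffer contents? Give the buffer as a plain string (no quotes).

Answer: YMSTFGWRR

Derivation:
After op 1 (backspace): buf='YMSTFGV' cursor=0
After op 2 (home): buf='YMSTFGV' cursor=0
After op 3 (insert('A')): buf='AYMSTFGV' cursor=1
After op 4 (backspace): buf='YMSTFGV' cursor=0
After op 5 (backspace): buf='YMSTFGV' cursor=0
After op 6 (end): buf='YMSTFGV' cursor=7
After op 7 (end): buf='YMSTFGV' cursor=7
After op 8 (right): buf='YMSTFGV' cursor=7
After op 9 (insert('L')): buf='YMSTFGVL' cursor=8
After op 10 (select(6,7) replace("E")): buf='YMSTFGEL' cursor=7
After op 11 (home): buf='YMSTFGEL' cursor=0
After op 12 (select(6,8) replace("WRR")): buf='YMSTFGWRR' cursor=9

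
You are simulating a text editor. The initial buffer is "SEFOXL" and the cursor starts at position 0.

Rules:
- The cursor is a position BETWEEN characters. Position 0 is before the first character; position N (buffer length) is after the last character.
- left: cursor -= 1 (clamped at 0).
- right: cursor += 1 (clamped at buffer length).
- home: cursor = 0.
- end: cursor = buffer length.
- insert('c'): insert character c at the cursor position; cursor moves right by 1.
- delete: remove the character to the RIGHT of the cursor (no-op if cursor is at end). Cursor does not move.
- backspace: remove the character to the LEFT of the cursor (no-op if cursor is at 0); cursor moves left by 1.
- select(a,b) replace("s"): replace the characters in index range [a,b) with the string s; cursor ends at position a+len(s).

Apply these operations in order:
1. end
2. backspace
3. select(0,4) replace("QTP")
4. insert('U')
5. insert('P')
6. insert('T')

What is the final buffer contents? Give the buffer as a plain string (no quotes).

Answer: QTPUPTX

Derivation:
After op 1 (end): buf='SEFOXL' cursor=6
After op 2 (backspace): buf='SEFOX' cursor=5
After op 3 (select(0,4) replace("QTP")): buf='QTPX' cursor=3
After op 4 (insert('U')): buf='QTPUX' cursor=4
After op 5 (insert('P')): buf='QTPUPX' cursor=5
After op 6 (insert('T')): buf='QTPUPTX' cursor=6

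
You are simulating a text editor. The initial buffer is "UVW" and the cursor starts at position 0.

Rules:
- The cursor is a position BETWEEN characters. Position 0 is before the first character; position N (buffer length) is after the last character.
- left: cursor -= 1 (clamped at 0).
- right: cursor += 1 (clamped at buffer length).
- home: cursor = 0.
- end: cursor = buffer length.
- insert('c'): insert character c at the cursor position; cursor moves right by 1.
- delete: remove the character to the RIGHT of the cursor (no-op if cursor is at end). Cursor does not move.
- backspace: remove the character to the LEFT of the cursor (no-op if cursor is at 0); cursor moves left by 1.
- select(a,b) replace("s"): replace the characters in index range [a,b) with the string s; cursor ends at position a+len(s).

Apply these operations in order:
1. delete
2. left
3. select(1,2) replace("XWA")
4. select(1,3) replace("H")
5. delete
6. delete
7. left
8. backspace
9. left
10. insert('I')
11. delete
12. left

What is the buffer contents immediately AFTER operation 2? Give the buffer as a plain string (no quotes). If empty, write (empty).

After op 1 (delete): buf='VW' cursor=0
After op 2 (left): buf='VW' cursor=0

Answer: VW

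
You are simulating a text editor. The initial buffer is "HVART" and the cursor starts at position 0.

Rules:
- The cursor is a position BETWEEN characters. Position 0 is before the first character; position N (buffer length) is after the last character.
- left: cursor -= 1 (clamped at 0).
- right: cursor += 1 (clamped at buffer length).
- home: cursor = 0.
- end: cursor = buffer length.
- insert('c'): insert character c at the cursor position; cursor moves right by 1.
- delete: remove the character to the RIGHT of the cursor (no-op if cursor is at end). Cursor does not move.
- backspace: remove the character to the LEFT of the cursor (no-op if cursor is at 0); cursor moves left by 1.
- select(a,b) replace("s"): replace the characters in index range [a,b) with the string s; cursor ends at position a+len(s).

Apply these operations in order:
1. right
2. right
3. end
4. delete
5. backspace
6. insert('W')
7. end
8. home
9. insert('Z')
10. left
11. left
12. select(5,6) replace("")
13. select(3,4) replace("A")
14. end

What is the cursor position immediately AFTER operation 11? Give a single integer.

Answer: 0

Derivation:
After op 1 (right): buf='HVART' cursor=1
After op 2 (right): buf='HVART' cursor=2
After op 3 (end): buf='HVART' cursor=5
After op 4 (delete): buf='HVART' cursor=5
After op 5 (backspace): buf='HVAR' cursor=4
After op 6 (insert('W')): buf='HVARW' cursor=5
After op 7 (end): buf='HVARW' cursor=5
After op 8 (home): buf='HVARW' cursor=0
After op 9 (insert('Z')): buf='ZHVARW' cursor=1
After op 10 (left): buf='ZHVARW' cursor=0
After op 11 (left): buf='ZHVARW' cursor=0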